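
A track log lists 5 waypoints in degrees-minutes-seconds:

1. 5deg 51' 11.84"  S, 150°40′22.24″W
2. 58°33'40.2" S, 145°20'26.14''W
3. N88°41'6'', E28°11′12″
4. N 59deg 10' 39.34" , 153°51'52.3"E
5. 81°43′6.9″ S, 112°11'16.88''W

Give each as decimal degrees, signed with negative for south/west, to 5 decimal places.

1. -5.85329, -150.67284
2. -58.56117, -145.34059
3. 88.68500, 28.18667
4. 59.17759, 153.86453
5. -81.71858, -112.18802

Point 1:
  φ: 5 + 51/60 + 11.84/3600 = 5.853289
  S → negative
  Longitude: 40′ + 22.24″ = 40.37067′; 150 + 40.37067/60 = 150.672844
  W → negative
Point 2:
  φ: 58° + 33/60 + 40.2/3600 = 58 + 0.550000 + 0.011167 = 58.561167
  S → negative
  λ: 145° + 20/60 + 26.14/3600 = 145 + 0.333333 + 0.007261 = 145.340594
  W → negative
Point 3:
  Lat: 88 + 41/60 + 6/3600 = 88.685000
  N ⇒ keep positive
  Longitude: 11′ + 12″ = 11.20000′; 28 + 11.20000/60 = 28.186667
  E → positive
Point 4:
  φ: 59 + 10/60 + 39.34/3600 = 59.177594
  N ⇒ keep positive
  Lon: 153 + 51/60 + 52.3/3600 = 153.864528
  E → positive
Point 5:
  Latitude: 81 + 43/60 + 6.9/3600 = 81.718583
  hemisphere S, so the sign is −
  Lon: 11′ + 16.88″ = 11.28133′; 112 + 11.28133/60 = 112.188022
  W ⇒ negate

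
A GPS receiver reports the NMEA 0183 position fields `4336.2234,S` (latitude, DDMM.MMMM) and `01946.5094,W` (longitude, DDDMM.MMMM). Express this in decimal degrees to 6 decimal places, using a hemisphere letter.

43.603723° S, 19.775157° W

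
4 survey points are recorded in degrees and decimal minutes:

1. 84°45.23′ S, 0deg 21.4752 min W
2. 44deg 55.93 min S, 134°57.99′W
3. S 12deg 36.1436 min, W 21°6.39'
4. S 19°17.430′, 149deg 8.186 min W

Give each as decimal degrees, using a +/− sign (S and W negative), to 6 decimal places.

1. -84.753833, -0.357920
2. -44.932167, -134.966500
3. -12.602393, -21.106500
4. -19.290500, -149.136433

Point 1:
  φ: 84 + 45.23/60 = 84.7538333
  S → negative
  λ: 21.4752′ = 0.357920°; total 0.3579200
  hemisphere W, so the sign is −
Point 2:
  φ: 55.93′ = 0.932167°; total 44.9321667
  S → negative
  λ: 57.99′ = 0.966500°; total 134.9665000
  W → negative
Point 3:
  Lat: 36.1436′ = 0.602393°; total 12.6023933
  S ⇒ negate
  Longitude: 21 + 6.39/60 = 21.1065000
  W → negative
Point 4:
  φ: 19 + 17.43/60 = 19.2905000
  hemisphere S, so the sign is −
  Lon: 149 + 8.186/60 = 149.1364333
  W ⇒ negate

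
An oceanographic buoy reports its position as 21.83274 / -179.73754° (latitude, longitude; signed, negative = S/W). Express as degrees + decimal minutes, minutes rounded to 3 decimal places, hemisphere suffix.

φ: minutes = (21.832740 − 21) × 60 = 49.96440
Longitude is negative → W; |value| = 179.737540
Longitude: minutes = (179.737540 − 179) × 60 = 44.25240

21° 49.964′ N, 179° 44.252′ W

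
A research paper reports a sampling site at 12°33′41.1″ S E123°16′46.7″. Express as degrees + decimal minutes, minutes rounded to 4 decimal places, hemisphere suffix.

12° 33.6850′ S, 123° 16.7783′ E

Latitude: seconds/60 = 0.68500; minutes = 33 + 0.68500 = 33.685000
λ: 16 + 46.7/60 = 16.778333′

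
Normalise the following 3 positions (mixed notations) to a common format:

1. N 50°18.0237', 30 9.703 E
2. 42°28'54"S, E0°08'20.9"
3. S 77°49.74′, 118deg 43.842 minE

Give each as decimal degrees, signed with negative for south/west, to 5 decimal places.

Point 1:
  Latitude: 18.0237′ = 0.300395°; total 50.300395
  N ⇒ keep positive
  λ: 9.703′ = 0.161717°; total 30.161717
  E → positive
Point 2:
  Latitude: 42° + 28/60 + 54/3600 = 42 + 0.466667 + 0.015000 = 42.481667
  hemisphere S, so the sign is −
  Longitude: 0 + 8/60 + 20.9/3600 = 0.139139
  E → positive
Point 3:
  Latitude: 49.74′ = 0.829000°; total 77.829000
  S → negative
  Lon: 118 + 43.842/60 = 118.730700
  E ⇒ keep positive

1. 50.30040, 30.16172
2. -42.48167, 0.13914
3. -77.82900, 118.73070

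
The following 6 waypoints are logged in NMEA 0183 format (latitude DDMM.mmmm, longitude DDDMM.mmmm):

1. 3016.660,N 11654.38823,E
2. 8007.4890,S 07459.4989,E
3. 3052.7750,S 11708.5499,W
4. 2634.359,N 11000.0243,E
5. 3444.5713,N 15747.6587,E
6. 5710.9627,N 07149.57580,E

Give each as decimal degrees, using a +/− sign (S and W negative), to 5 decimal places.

1. 30.27767, 116.90647
2. -80.12482, 74.99165
3. -30.87958, -117.14250
4. 26.57265, 110.00041
5. 34.74286, 157.79431
6. 57.18271, 71.82626

Point 1:
  Latitude: degrees = first 2 digits = 30, minutes = 16.66; 30 + 16.66/60 = 30.277667
  N ⇒ keep positive
  Longitude: degrees = first 3 digits = 116, minutes = 54.38823; 116 + 54.38823/60 = 116.906471
  E ⇒ keep positive
Point 2:
  φ: split at 2 digits → 80° and 7.489′; 80 + 7.489/60 = 80.124817
  S → negative
  Lon: split at 3 digits → 074° and 59.4989′; 74 + 59.4989/60 = 74.991648
  E ⇒ keep positive
Point 3:
  Latitude: split at 2 digits → 30° and 52.775′; 30 + 52.775/60 = 30.879583
  S → negative
  Longitude: split at 3 digits → 117° and 8.5499′; 117 + 8.5499/60 = 117.142498
  W ⇒ negate
Point 4:
  φ: degrees = first 2 digits = 26, minutes = 34.359; 26 + 34.359/60 = 26.572650
  N → positive
  Lon: split at 3 digits → 110° and 0.0243′; 110 + 0.0243/60 = 110.000405
  E ⇒ keep positive
Point 5:
  φ: split at 2 digits → 34° and 44.5713′; 34 + 44.5713/60 = 34.742855
  N → positive
  Lon: degrees = first 3 digits = 157, minutes = 47.6587; 157 + 47.6587/60 = 157.794312
  E → positive
Point 6:
  φ: degrees = first 2 digits = 57, minutes = 10.9627; 57 + 10.9627/60 = 57.182712
  N → positive
  Longitude: split at 3 digits → 071° and 49.5758′; 71 + 49.5758/60 = 71.826263
  E ⇒ keep positive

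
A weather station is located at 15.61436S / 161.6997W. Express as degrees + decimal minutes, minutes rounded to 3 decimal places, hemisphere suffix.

15° 36.862′ S, 161° 41.982′ W

Lat: minutes = (15.614360 − 15) × 60 = 36.86160
Longitude: minutes = (161.699700 − 161) × 60 = 41.98200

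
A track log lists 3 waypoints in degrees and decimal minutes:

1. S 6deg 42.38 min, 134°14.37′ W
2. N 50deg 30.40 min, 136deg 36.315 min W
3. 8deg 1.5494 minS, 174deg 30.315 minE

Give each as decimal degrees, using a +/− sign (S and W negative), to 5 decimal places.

Point 1:
  Lat: 6 + 42.38/60 = 6.706333
  S → negative
  λ: 134 + 14.37/60 = 134.239500
  W ⇒ negate
Point 2:
  Latitude: 30.4′ = 0.506667°; total 50.506667
  N → positive
  λ: 136 + 36.315/60 = 136.605250
  W → negative
Point 3:
  φ: 1.5494′ = 0.025823°; total 8.025823
  hemisphere S, so the sign is −
  Longitude: 30.315′ = 0.505250°; total 174.505250
  E ⇒ keep positive

1. -6.70633, -134.23950
2. 50.50667, -136.60525
3. -8.02582, 174.50525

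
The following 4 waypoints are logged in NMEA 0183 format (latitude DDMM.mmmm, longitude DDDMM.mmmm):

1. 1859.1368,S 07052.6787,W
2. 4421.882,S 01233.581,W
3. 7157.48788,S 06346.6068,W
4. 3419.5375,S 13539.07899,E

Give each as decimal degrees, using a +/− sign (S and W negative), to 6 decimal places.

Point 1:
  φ: degrees = first 2 digits = 18, minutes = 59.1368; 18 + 59.1368/60 = 18.9856133
  S → negative
  λ: split at 3 digits → 070° and 52.6787′; 70 + 52.6787/60 = 70.8779783
  W → negative
Point 2:
  Latitude: split at 2 digits → 44° and 21.882′; 44 + 21.882/60 = 44.3647000
  S → negative
  Lon: degrees = first 3 digits = 12, minutes = 33.581; 12 + 33.581/60 = 12.5596833
  hemisphere W, so the sign is −
Point 3:
  Latitude: split at 2 digits → 71° and 57.48788′; 71 + 57.48788/60 = 71.9581313
  S → negative
  λ: split at 3 digits → 063° and 46.6068′; 63 + 46.6068/60 = 63.7767800
  hemisphere W, so the sign is −
Point 4:
  φ: split at 2 digits → 34° and 19.5375′; 34 + 19.5375/60 = 34.3256250
  S → negative
  Lon: split at 3 digits → 135° and 39.07899′; 135 + 39.07899/60 = 135.6513165
  E ⇒ keep positive

1. -18.985613, -70.877978
2. -44.364700, -12.559683
3. -71.958131, -63.776780
4. -34.325625, 135.651317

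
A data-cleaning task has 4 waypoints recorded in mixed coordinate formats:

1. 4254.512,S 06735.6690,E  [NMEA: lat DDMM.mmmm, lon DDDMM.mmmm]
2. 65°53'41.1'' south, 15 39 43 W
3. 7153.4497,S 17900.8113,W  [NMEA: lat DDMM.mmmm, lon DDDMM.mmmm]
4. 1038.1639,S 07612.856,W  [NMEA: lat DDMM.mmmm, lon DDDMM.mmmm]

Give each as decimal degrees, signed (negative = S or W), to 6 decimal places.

1. -42.908533, 67.594483
2. -65.894750, -15.661944
3. -71.890828, -179.013522
4. -10.636065, -76.214267

Point 1:
  Latitude: split at 2 digits → 42° and 54.512′; 42 + 54.512/60 = 42.9085333
  S → negative
  Lon: split at 3 digits → 067° and 35.669′; 67 + 35.669/60 = 67.5944833
  E → positive
Point 2:
  Lat: 65 + 53/60 + 41.1/3600 = 65.8947500
  hemisphere S, so the sign is −
  Lon: 39′ + 43″ = 39.71667′; 15 + 39.71667/60 = 15.6619444
  hemisphere W, so the sign is −
Point 3:
  Lat: degrees = first 2 digits = 71, minutes = 53.4497; 71 + 53.4497/60 = 71.8908283
  hemisphere S, so the sign is −
  Lon: split at 3 digits → 179° and 0.8113′; 179 + 0.8113/60 = 179.0135217
  hemisphere W, so the sign is −
Point 4:
  Latitude: split at 2 digits → 10° and 38.1639′; 10 + 38.1639/60 = 10.6360650
  hemisphere S, so the sign is −
  Longitude: split at 3 digits → 076° and 12.856′; 76 + 12.856/60 = 76.2142667
  hemisphere W, so the sign is −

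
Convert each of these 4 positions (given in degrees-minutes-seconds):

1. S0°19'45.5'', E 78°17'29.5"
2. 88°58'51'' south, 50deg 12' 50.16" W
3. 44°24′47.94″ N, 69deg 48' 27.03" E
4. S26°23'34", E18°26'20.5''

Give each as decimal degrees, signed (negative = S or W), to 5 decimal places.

1. -0.32931, 78.29153
2. -88.98083, -50.21393
3. 44.41332, 69.80751
4. -26.39278, 18.43903

Point 1:
  Latitude: 19′ + 45.5″ = 19.75833′; 0 + 19.75833/60 = 0.329306
  hemisphere S, so the sign is −
  Lon: 78 + 17/60 + 29.5/3600 = 78.291528
  E ⇒ keep positive
Point 2:
  φ: 58′ + 51″ = 58.85000′; 88 + 58.85000/60 = 88.980833
  S → negative
  Lon: 12′ + 50.16″ = 12.83600′; 50 + 12.83600/60 = 50.213933
  hemisphere W, so the sign is −
Point 3:
  φ: 24′ + 47.94″ = 24.79900′; 44 + 24.79900/60 = 44.413317
  N → positive
  Longitude: 48′ + 27.03″ = 48.45050′; 69 + 48.45050/60 = 69.807508
  E → positive
Point 4:
  φ: 23′ + 34″ = 23.56667′; 26 + 23.56667/60 = 26.392778
  S → negative
  Lon: 26′ + 20.5″ = 26.34167′; 18 + 26.34167/60 = 18.439028
  E → positive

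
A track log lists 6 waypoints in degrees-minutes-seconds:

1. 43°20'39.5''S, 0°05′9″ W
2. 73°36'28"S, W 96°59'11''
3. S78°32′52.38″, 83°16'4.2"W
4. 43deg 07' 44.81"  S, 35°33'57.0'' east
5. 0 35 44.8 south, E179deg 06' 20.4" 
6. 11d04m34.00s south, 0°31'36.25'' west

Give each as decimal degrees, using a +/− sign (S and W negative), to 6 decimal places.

1. -43.344306, -0.085833
2. -73.607778, -96.986389
3. -78.547883, -83.267833
4. -43.129114, 35.565833
5. -0.595778, 179.105667
6. -11.076111, -0.526736

Point 1:
  φ: 43 + 20/60 + 39.5/3600 = 43.3443056
  hemisphere S, so the sign is −
  λ: 0 + 5/60 + 9/3600 = 0.0858333
  W → negative
Point 2:
  Latitude: 73° + 36/60 + 28/3600 = 73 + 0.600000 + 0.007778 = 73.6077778
  S ⇒ negate
  λ: 59′ + 11″ = 59.18333′; 96 + 59.18333/60 = 96.9863889
  W ⇒ negate
Point 3:
  Lat: 32′ + 52.38″ = 32.87300′; 78 + 32.87300/60 = 78.5478833
  S ⇒ negate
  Longitude: 83 + 16/60 + 4.2/3600 = 83.2678333
  hemisphere W, so the sign is −
Point 4:
  φ: 43° + 7/60 + 44.81/3600 = 43 + 0.116667 + 0.012447 = 43.1291139
  hemisphere S, so the sign is −
  Lon: 35 + 33/60 + 57/3600 = 35.5658333
  E ⇒ keep positive
Point 5:
  φ: 0 + 35/60 + 44.8/3600 = 0.5957778
  hemisphere S, so the sign is −
  Lon: 179 + 6/60 + 20.4/3600 = 179.1056667
  E → positive
Point 6:
  Latitude: 4′ + 34″ = 4.56667′; 11 + 4.56667/60 = 11.0761111
  S → negative
  λ: 0 + 31/60 + 36.25/3600 = 0.5267361
  W → negative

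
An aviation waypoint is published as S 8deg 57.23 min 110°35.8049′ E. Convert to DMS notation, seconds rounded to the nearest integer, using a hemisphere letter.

8°57′14″ S, 110°35′48″ E

Lat: 57.23000′ → 57′ and 0.23000 × 60 = 13.80″
Lon: 35.80490′ → 35′ and 0.80490 × 60 = 48.29″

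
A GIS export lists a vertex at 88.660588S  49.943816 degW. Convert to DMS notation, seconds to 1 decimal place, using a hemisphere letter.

88°39′38.1″ S, 49°56′37.7″ W

φ: whole degrees 88; 39.63528′ → 39′ and 38.117″
Lon: whole degrees 49; 56.62896′ → 56′ and 37.738″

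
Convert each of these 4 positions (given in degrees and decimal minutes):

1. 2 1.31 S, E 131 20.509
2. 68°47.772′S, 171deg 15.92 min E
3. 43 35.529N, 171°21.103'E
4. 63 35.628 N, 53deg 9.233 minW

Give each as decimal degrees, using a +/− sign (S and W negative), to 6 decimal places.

Point 1:
  φ: 1.31′ = 0.021833°; total 2.0218333
  S ⇒ negate
  Lon: 20.509′ = 0.341817°; total 131.3418167
  E ⇒ keep positive
Point 2:
  φ: 47.772′ = 0.796200°; total 68.7962000
  hemisphere S, so the sign is −
  Lon: 15.92′ = 0.265333°; total 171.2653333
  E ⇒ keep positive
Point 3:
  Lat: 35.529′ = 0.592150°; total 43.5921500
  N ⇒ keep positive
  λ: 21.103′ = 0.351717°; total 171.3517167
  E ⇒ keep positive
Point 4:
  φ: 35.628′ = 0.593800°; total 63.5938000
  N → positive
  λ: 9.233′ = 0.153883°; total 53.1538833
  W → negative

1. -2.021833, 131.341817
2. -68.796200, 171.265333
3. 43.592150, 171.351717
4. 63.593800, -53.153883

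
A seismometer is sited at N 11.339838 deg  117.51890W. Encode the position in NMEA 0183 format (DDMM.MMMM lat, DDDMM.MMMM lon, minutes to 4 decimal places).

φ: minutes = (11.339838 − 11) × 60 = 20.390280
Longitude: minutes = (117.518900 − 117) × 60 = 31.134000

1120.3903,N / 11731.1340,W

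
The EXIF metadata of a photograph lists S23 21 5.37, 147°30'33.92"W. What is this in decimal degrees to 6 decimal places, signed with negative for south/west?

Lat: 23 + 21/60 + 5.37/3600 = 23.3514917
hemisphere S, so the sign is −
λ: 30′ + 33.92″ = 30.56533′; 147 + 30.56533/60 = 147.5094222
W ⇒ negate

-23.351492, -147.509422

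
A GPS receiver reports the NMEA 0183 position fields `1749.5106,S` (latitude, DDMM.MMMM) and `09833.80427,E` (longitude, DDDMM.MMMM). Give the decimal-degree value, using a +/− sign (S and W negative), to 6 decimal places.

-17.825177, 98.563405

Lat: split at 2 digits → 17° and 49.5106′; 17 + 49.5106/60 = 17.8251767
hemisphere S, so the sign is −
Longitude: degrees = first 3 digits = 98, minutes = 33.80427; 98 + 33.80427/60 = 98.5634045
E ⇒ keep positive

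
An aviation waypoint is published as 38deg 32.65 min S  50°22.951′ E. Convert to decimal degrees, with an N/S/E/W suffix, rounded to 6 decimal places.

Lat: 38 + 32.65/60 = 38.5441667
Lon: 22.951′ = 0.382517°; total 50.3825167

38.544167° S, 50.382517° E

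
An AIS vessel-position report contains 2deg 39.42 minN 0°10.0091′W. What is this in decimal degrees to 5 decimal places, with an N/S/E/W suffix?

2.65700° N, 0.16682° W

φ: 39.42′ = 0.657000°; total 2.657000
Longitude: 10.0091′ = 0.166818°; total 0.166818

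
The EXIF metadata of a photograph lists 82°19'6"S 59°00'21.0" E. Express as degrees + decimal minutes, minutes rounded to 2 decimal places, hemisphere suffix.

82° 19.10′ S, 59° 0.35′ E

Latitude: seconds/60 = 0.10000; minutes = 19 + 0.10000 = 19.1000
Lon: 0 + 21/60 = 0.3500′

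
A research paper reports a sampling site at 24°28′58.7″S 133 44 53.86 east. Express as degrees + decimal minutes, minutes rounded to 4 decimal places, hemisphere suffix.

24° 28.9783′ S, 133° 44.8977′ E

Latitude: seconds/60 = 0.97833; minutes = 28 + 0.97833 = 28.978333
Lon: 44 + 53.86/60 = 44.897667′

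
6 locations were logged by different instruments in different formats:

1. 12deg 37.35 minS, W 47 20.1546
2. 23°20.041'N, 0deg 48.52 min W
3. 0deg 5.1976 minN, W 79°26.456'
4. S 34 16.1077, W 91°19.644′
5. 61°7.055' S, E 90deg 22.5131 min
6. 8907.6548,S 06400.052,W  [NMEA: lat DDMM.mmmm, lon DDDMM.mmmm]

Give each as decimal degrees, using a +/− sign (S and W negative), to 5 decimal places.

1. -12.62250, -47.33591
2. 23.33402, -0.80867
3. 0.08663, -79.44093
4. -34.26846, -91.32740
5. -61.11758, 90.37522
6. -89.12758, -64.00087

Point 1:
  Lat: 37.35′ = 0.622500°; total 12.622500
  S ⇒ negate
  Lon: 20.1546′ = 0.335910°; total 47.335910
  hemisphere W, so the sign is −
Point 2:
  Lat: 23 + 20.041/60 = 23.334017
  N → positive
  Longitude: 0 + 48.52/60 = 0.808667
  W ⇒ negate
Point 3:
  φ: 0 + 5.1976/60 = 0.086627
  N ⇒ keep positive
  Longitude: 26.456′ = 0.440933°; total 79.440933
  W ⇒ negate
Point 4:
  Lat: 16.1077′ = 0.268462°; total 34.268462
  S → negative
  Lon: 91 + 19.644/60 = 91.327400
  W → negative
Point 5:
  φ: 61 + 7.055/60 = 61.117583
  hemisphere S, so the sign is −
  Lon: 90 + 22.5131/60 = 90.375218
  E ⇒ keep positive
Point 6:
  Latitude: degrees = first 2 digits = 89, minutes = 7.6548; 89 + 7.6548/60 = 89.127580
  S → negative
  λ: degrees = first 3 digits = 64, minutes = 0.052; 64 + 0.052/60 = 64.000867
  W ⇒ negate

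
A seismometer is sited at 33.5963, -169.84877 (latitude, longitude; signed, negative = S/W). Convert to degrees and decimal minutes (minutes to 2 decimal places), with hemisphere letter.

φ: fractional part 0.596300 → 35.7780 minutes
Longitude is negative → W; |value| = 169.848770
Lon: 169° + 0.848770 × 60 = 169° 50.9262′

33° 35.78′ N, 169° 50.93′ W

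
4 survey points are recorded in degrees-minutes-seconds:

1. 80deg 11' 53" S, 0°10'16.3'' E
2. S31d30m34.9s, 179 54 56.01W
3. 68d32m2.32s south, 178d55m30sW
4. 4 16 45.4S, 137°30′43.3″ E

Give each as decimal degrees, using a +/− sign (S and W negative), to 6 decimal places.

1. -80.198056, 0.171194
2. -31.509694, -179.915558
3. -68.533978, -178.925000
4. -4.279278, 137.512028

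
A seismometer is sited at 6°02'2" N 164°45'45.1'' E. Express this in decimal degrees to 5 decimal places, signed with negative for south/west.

Latitude: 6° + 2/60 + 2/3600 = 6 + 0.033333 + 0.000556 = 6.033889
N ⇒ keep positive
Longitude: 164° + 45/60 + 45.1/3600 = 164 + 0.750000 + 0.012528 = 164.762528
E ⇒ keep positive

6.03389, 164.76253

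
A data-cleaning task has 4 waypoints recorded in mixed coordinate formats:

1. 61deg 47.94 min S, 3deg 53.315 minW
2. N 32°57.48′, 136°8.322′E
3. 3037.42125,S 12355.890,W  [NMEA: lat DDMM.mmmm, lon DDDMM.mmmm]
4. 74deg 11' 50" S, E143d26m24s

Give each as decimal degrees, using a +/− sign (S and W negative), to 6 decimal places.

Point 1:
  φ: 47.94′ = 0.799000°; total 61.7990000
  S ⇒ negate
  λ: 3 + 53.315/60 = 3.8885833
  W → negative
Point 2:
  φ: 57.48′ = 0.958000°; total 32.9580000
  N → positive
  Longitude: 136 + 8.322/60 = 136.1387000
  E ⇒ keep positive
Point 3:
  φ: split at 2 digits → 30° and 37.42125′; 30 + 37.42125/60 = 30.6236875
  hemisphere S, so the sign is −
  Lon: degrees = first 3 digits = 123, minutes = 55.89; 123 + 55.89/60 = 123.9315000
  W ⇒ negate
Point 4:
  Lat: 74 + 11/60 + 50/3600 = 74.1972222
  S ⇒ negate
  Longitude: 143° + 26/60 + 24/3600 = 143 + 0.433333 + 0.006667 = 143.4400000
  E → positive

1. -61.799000, -3.888583
2. 32.958000, 136.138700
3. -30.623688, -123.931500
4. -74.197222, 143.440000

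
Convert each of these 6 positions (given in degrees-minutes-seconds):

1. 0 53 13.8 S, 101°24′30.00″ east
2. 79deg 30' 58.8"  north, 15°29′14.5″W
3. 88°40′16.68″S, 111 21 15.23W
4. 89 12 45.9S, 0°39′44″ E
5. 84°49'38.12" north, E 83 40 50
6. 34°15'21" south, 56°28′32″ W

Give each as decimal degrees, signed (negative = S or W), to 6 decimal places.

Point 1:
  φ: 53′ + 13.8″ = 53.23000′; 0 + 53.23000/60 = 0.8871667
  S ⇒ negate
  λ: 101° + 24/60 + 30/3600 = 101 + 0.400000 + 0.008333 = 101.4083333
  E ⇒ keep positive
Point 2:
  Latitude: 79° + 30/60 + 58.8/3600 = 79 + 0.500000 + 0.016333 = 79.5163333
  N ⇒ keep positive
  Longitude: 15 + 29/60 + 14.5/3600 = 15.4873611
  W → negative
Point 3:
  φ: 88 + 40/60 + 16.68/3600 = 88.6713000
  S ⇒ negate
  λ: 111 + 21/60 + 15.23/3600 = 111.3542306
  W ⇒ negate
Point 4:
  Latitude: 89 + 12/60 + 45.9/3600 = 89.2127500
  S → negative
  λ: 0 + 39/60 + 44/3600 = 0.6622222
  E → positive
Point 5:
  Latitude: 84 + 49/60 + 38.12/3600 = 84.8272556
  N ⇒ keep positive
  Lon: 83 + 40/60 + 50/3600 = 83.6805556
  E ⇒ keep positive
Point 6:
  Lat: 15′ + 21″ = 15.35000′; 34 + 15.35000/60 = 34.2558333
  S ⇒ negate
  Longitude: 56° + 28/60 + 32/3600 = 56 + 0.466667 + 0.008889 = 56.4755556
  W → negative

1. -0.887167, 101.408333
2. 79.516333, -15.487361
3. -88.671300, -111.354231
4. -89.212750, 0.662222
5. 84.827256, 83.680556
6. -34.255833, -56.475556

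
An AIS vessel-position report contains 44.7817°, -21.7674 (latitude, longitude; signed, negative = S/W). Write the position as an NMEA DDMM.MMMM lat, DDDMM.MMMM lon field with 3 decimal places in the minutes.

4446.902,N / 02146.044,W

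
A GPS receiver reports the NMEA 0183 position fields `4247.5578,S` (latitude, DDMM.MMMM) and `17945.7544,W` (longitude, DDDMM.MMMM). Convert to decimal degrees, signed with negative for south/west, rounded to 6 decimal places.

-42.792630, -179.762573

φ: split at 2 digits → 42° and 47.5578′; 42 + 47.5578/60 = 42.7926300
hemisphere S, so the sign is −
Lon: degrees = first 3 digits = 179, minutes = 45.7544; 179 + 45.7544/60 = 179.7625733
W → negative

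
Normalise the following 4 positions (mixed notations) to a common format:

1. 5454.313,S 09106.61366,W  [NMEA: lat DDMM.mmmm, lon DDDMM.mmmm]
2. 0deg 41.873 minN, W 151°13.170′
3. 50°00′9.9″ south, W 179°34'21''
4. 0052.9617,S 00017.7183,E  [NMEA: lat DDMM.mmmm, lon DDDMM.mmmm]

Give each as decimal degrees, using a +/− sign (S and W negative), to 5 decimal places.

1. -54.90522, -91.11023
2. 0.69788, -151.21950
3. -50.00275, -179.57250
4. -0.88270, 0.29531

Point 1:
  Latitude: degrees = first 2 digits = 54, minutes = 54.313; 54 + 54.313/60 = 54.905217
  S → negative
  Longitude: degrees = first 3 digits = 91, minutes = 6.61366; 91 + 6.61366/60 = 91.110228
  W → negative
Point 2:
  Lat: 0 + 41.873/60 = 0.697883
  N → positive
  λ: 151 + 13.17/60 = 151.219500
  W → negative
Point 3:
  φ: 0′ + 9.9″ = 0.16500′; 50 + 0.16500/60 = 50.002750
  hemisphere S, so the sign is −
  λ: 179 + 34/60 + 21/3600 = 179.572500
  W → negative
Point 4:
  Lat: degrees = first 2 digits = 0, minutes = 52.9617; 0 + 52.9617/60 = 0.882695
  S ⇒ negate
  Longitude: split at 3 digits → 000° and 17.7183′; 0 + 17.7183/60 = 0.295305
  E → positive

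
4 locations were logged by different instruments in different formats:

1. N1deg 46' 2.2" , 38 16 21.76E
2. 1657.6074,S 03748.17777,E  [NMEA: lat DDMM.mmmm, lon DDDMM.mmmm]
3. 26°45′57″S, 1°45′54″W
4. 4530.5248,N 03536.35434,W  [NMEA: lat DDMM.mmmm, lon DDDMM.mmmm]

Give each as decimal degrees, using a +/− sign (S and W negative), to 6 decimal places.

1. 1.767278, 38.272711
2. -16.960123, 37.802963
3. -26.765833, -1.765000
4. 45.508747, -35.605906

Point 1:
  φ: 46′ + 2.2″ = 46.03667′; 1 + 46.03667/60 = 1.7672778
  N ⇒ keep positive
  λ: 38 + 16/60 + 21.76/3600 = 38.2727111
  E ⇒ keep positive
Point 2:
  φ: split at 2 digits → 16° and 57.6074′; 16 + 57.6074/60 = 16.9601233
  S ⇒ negate
  Lon: split at 3 digits → 037° and 48.17777′; 37 + 48.17777/60 = 37.8029628
  E → positive
Point 3:
  Latitude: 26 + 45/60 + 57/3600 = 26.7658333
  S ⇒ negate
  Longitude: 1 + 45/60 + 54/3600 = 1.7650000
  W ⇒ negate
Point 4:
  φ: split at 2 digits → 45° and 30.5248′; 45 + 30.5248/60 = 45.5087467
  N → positive
  λ: degrees = first 3 digits = 35, minutes = 36.35434; 35 + 36.35434/60 = 35.6059057
  hemisphere W, so the sign is −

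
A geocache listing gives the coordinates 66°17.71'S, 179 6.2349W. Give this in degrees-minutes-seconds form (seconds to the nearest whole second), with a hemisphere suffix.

66°17′43″ S, 179°06′14″ W

Latitude: fractional minutes 0.71000 × 60 = 42.60″
λ: 6.23490′ → 6′ and 0.23490 × 60 = 14.09″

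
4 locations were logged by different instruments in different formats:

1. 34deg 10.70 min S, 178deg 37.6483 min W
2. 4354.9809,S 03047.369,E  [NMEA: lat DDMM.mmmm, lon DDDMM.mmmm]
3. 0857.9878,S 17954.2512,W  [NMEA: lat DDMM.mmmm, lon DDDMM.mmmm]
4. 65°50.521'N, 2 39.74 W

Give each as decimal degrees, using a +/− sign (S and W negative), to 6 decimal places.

1. -34.178333, -178.627472
2. -43.916348, 30.789483
3. -8.966463, -179.904187
4. 65.842017, -2.662333

Point 1:
  Latitude: 34 + 10.7/60 = 34.1783333
  S ⇒ negate
  λ: 37.6483′ = 0.627472°; total 178.6274717
  hemisphere W, so the sign is −
Point 2:
  Latitude: degrees = first 2 digits = 43, minutes = 54.9809; 43 + 54.9809/60 = 43.9163483
  hemisphere S, so the sign is −
  Longitude: degrees = first 3 digits = 30, minutes = 47.369; 30 + 47.369/60 = 30.7894833
  E → positive
Point 3:
  φ: degrees = first 2 digits = 8, minutes = 57.9878; 8 + 57.9878/60 = 8.9664633
  hemisphere S, so the sign is −
  Lon: split at 3 digits → 179° and 54.2512′; 179 + 54.2512/60 = 179.9041867
  W ⇒ negate
Point 4:
  Latitude: 50.521′ = 0.842017°; total 65.8420167
  N ⇒ keep positive
  Lon: 2 + 39.74/60 = 2.6623333
  W ⇒ negate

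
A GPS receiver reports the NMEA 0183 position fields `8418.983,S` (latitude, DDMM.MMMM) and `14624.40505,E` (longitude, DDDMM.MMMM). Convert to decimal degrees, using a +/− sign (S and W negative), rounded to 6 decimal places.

-84.316383, 146.406751

Lat: degrees = first 2 digits = 84, minutes = 18.983; 84 + 18.983/60 = 84.3163833
S ⇒ negate
λ: split at 3 digits → 146° and 24.40505′; 146 + 24.40505/60 = 146.4067508
E ⇒ keep positive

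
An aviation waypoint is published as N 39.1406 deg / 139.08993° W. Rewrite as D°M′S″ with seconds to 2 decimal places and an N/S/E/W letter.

39°08′26.16″ N, 139°05′23.75″ W

φ: 0.140600 × 60 = 8.43600′ → 8′, remainder × 60 = 26.1600″
Longitude: 0.089930° → 5.39580′; 0.39580 × 60 = 23.7480″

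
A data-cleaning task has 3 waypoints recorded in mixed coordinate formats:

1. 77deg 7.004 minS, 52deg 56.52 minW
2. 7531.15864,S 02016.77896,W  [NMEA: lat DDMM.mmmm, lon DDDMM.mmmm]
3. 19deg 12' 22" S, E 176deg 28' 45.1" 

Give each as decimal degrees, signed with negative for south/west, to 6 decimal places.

1. -77.116733, -52.942000
2. -75.519311, -20.279649
3. -19.206111, 176.479194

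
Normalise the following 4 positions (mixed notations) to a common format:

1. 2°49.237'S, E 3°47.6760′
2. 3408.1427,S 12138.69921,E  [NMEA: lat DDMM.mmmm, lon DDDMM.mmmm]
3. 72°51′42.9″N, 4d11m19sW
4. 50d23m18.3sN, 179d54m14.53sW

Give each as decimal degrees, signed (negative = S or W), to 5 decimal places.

1. -2.82062, 3.79460
2. -34.13571, 121.64499
3. 72.86192, -4.18861
4. 50.38842, -179.90404

Point 1:
  Lat: 49.237′ = 0.820617°; total 2.820617
  hemisphere S, so the sign is −
  Longitude: 47.676′ = 0.794600°; total 3.794600
  E → positive
Point 2:
  Lat: degrees = first 2 digits = 34, minutes = 8.1427; 34 + 8.1427/60 = 34.135712
  S ⇒ negate
  λ: split at 3 digits → 121° and 38.69921′; 121 + 38.69921/60 = 121.644987
  E ⇒ keep positive
Point 3:
  φ: 72 + 51/60 + 42.9/3600 = 72.861917
  N ⇒ keep positive
  Lon: 4° + 11/60 + 19/3600 = 4 + 0.183333 + 0.005278 = 4.188611
  hemisphere W, so the sign is −
Point 4:
  φ: 50° + 23/60 + 18.3/3600 = 50 + 0.383333 + 0.005083 = 50.388417
  N ⇒ keep positive
  λ: 179° + 54/60 + 14.53/3600 = 179 + 0.900000 + 0.004036 = 179.904036
  hemisphere W, so the sign is −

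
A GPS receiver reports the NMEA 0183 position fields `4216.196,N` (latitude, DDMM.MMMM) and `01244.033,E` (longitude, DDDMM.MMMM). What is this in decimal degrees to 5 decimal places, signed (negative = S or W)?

42.26993, 12.73388

Lat: degrees = first 2 digits = 42, minutes = 16.196; 42 + 16.196/60 = 42.269933
N → positive
Lon: degrees = first 3 digits = 12, minutes = 44.033; 12 + 44.033/60 = 12.733883
E → positive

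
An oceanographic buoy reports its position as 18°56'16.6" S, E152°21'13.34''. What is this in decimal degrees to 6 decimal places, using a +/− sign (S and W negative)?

-18.937944, 152.353706

Lat: 18° + 56/60 + 16.6/3600 = 18 + 0.933333 + 0.004611 = 18.9379444
S ⇒ negate
Longitude: 152° + 21/60 + 13.34/3600 = 152 + 0.350000 + 0.003706 = 152.3537056
E → positive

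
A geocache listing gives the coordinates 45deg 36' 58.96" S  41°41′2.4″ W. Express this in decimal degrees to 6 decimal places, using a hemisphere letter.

45.616378° S, 41.684000° W

φ: 45 + 36/60 + 58.96/3600 = 45.6163778
Lon: 41′ + 2.4″ = 41.04000′; 41 + 41.04000/60 = 41.6840000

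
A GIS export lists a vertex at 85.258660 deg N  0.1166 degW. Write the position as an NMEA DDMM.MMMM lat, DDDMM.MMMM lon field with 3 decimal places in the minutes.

8515.520,N / 00006.996,W

φ: 85° + 0.258660 × 60 = 85° 15.51960′
Longitude: 0° + 0.116600 × 60 = 0° 6.99600′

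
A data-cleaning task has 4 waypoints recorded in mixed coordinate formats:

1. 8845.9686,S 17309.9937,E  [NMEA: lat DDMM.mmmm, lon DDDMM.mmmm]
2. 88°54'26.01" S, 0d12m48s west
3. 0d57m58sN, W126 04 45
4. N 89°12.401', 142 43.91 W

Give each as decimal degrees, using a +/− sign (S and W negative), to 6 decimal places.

1. -88.766143, 173.166562
2. -88.907225, -0.213333
3. 0.966111, -126.079167
4. 89.206683, -142.731833

Point 1:
  φ: degrees = first 2 digits = 88, minutes = 45.9686; 88 + 45.9686/60 = 88.7661433
  hemisphere S, so the sign is −
  Longitude: split at 3 digits → 173° and 9.9937′; 173 + 9.9937/60 = 173.1665617
  E → positive
Point 2:
  Latitude: 88° + 54/60 + 26.01/3600 = 88 + 0.900000 + 0.007225 = 88.9072250
  hemisphere S, so the sign is −
  λ: 0 + 12/60 + 48/3600 = 0.2133333
  W → negative
Point 3:
  φ: 57′ + 58″ = 57.96667′; 0 + 57.96667/60 = 0.9661111
  N ⇒ keep positive
  Lon: 126° + 4/60 + 45/3600 = 126 + 0.066667 + 0.012500 = 126.0791667
  hemisphere W, so the sign is −
Point 4:
  φ: 12.401′ = 0.206683°; total 89.2066833
  N → positive
  Lon: 142 + 43.91/60 = 142.7318333
  W → negative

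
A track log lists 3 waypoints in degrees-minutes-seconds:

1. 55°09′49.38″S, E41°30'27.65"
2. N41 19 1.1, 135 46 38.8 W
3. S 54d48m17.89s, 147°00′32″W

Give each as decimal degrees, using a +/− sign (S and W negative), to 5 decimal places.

1. -55.16372, 41.50768
2. 41.31697, -135.77744
3. -54.80497, -147.00889

Point 1:
  Lat: 9′ + 49.38″ = 9.82300′; 55 + 9.82300/60 = 55.163717
  hemisphere S, so the sign is −
  Lon: 41 + 30/60 + 27.65/3600 = 41.507681
  E → positive
Point 2:
  φ: 19′ + 1.1″ = 19.01833′; 41 + 19.01833/60 = 41.316972
  N ⇒ keep positive
  Lon: 46′ + 38.8″ = 46.64667′; 135 + 46.64667/60 = 135.777444
  W → negative
Point 3:
  Lat: 48′ + 17.89″ = 48.29817′; 54 + 48.29817/60 = 54.804969
  S ⇒ negate
  Longitude: 147° + 0/60 + 32/3600 = 147 + 0.000000 + 0.008889 = 147.008889
  hemisphere W, so the sign is −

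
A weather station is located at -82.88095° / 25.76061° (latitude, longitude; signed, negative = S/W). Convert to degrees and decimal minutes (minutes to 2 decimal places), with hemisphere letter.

Latitude is negative → S; |value| = 82.880950
Lat: 82° + 0.880950 × 60 = 82° 52.8570′
λ: minutes = (25.760610 − 25) × 60 = 45.6366

82° 52.86′ S, 25° 45.64′ E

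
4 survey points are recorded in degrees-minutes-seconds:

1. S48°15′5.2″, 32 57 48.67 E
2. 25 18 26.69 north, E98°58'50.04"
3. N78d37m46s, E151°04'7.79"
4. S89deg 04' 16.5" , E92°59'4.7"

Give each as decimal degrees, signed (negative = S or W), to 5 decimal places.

1. -48.25144, 32.96352
2. 25.30741, 98.98057
3. 78.62944, 151.06883
4. -89.07125, 92.98464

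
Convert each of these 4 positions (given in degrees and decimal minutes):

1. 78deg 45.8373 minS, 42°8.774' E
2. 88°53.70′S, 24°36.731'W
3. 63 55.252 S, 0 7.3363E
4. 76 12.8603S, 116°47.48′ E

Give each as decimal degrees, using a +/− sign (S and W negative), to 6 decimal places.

1. -78.763955, 42.146233
2. -88.895000, -24.612183
3. -63.920867, 0.122272
4. -76.214338, 116.791333

Point 1:
  φ: 45.8373′ = 0.763955°; total 78.7639550
  S → negative
  λ: 42 + 8.774/60 = 42.1462333
  E ⇒ keep positive
Point 2:
  Latitude: 53.7′ = 0.895000°; total 88.8950000
  S ⇒ negate
  λ: 36.731′ = 0.612183°; total 24.6121833
  W ⇒ negate
Point 3:
  Latitude: 55.252′ = 0.920867°; total 63.9208667
  hemisphere S, so the sign is −
  Longitude: 7.3363′ = 0.122272°; total 0.1222717
  E ⇒ keep positive
Point 4:
  φ: 76 + 12.8603/60 = 76.2143383
  S ⇒ negate
  Longitude: 47.48′ = 0.791333°; total 116.7913333
  E → positive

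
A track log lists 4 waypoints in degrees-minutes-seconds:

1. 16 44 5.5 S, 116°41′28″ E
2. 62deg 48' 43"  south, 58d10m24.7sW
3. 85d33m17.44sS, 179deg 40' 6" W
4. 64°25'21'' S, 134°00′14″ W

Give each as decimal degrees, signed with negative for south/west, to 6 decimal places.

Point 1:
  φ: 16 + 44/60 + 5.5/3600 = 16.7348611
  S → negative
  Lon: 116° + 41/60 + 28/3600 = 116 + 0.683333 + 0.007778 = 116.6911111
  E ⇒ keep positive
Point 2:
  Lat: 48′ + 43″ = 48.71667′; 62 + 48.71667/60 = 62.8119444
  hemisphere S, so the sign is −
  Lon: 58° + 10/60 + 24.7/3600 = 58 + 0.166667 + 0.006861 = 58.1735278
  W ⇒ negate
Point 3:
  Latitude: 33′ + 17.44″ = 33.29067′; 85 + 33.29067/60 = 85.5548444
  S ⇒ negate
  λ: 40′ + 6″ = 40.10000′; 179 + 40.10000/60 = 179.6683333
  W ⇒ negate
Point 4:
  Lat: 25′ + 21″ = 25.35000′; 64 + 25.35000/60 = 64.4225000
  hemisphere S, so the sign is −
  Lon: 134° + 0/60 + 14/3600 = 134 + 0.000000 + 0.003889 = 134.0038889
  W → negative

1. -16.734861, 116.691111
2. -62.811944, -58.173528
3. -85.554844, -179.668333
4. -64.422500, -134.003889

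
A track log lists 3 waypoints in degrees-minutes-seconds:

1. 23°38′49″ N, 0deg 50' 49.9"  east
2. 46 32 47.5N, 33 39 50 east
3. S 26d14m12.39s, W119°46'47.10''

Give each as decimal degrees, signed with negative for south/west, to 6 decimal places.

1. 23.646944, 0.847194
2. 46.546528, 33.663889
3. -26.236775, -119.779750

Point 1:
  φ: 23° + 38/60 + 49/3600 = 23 + 0.633333 + 0.013611 = 23.6469444
  N → positive
  λ: 0° + 50/60 + 49.9/3600 = 0 + 0.833333 + 0.013861 = 0.8471944
  E ⇒ keep positive
Point 2:
  Latitude: 46 + 32/60 + 47.5/3600 = 46.5465278
  N ⇒ keep positive
  Longitude: 33 + 39/60 + 50/3600 = 33.6638889
  E → positive
Point 3:
  φ: 14′ + 12.39″ = 14.20650′; 26 + 14.20650/60 = 26.2367750
  S ⇒ negate
  λ: 119° + 46/60 + 47.1/3600 = 119 + 0.766667 + 0.013083 = 119.7797500
  W → negative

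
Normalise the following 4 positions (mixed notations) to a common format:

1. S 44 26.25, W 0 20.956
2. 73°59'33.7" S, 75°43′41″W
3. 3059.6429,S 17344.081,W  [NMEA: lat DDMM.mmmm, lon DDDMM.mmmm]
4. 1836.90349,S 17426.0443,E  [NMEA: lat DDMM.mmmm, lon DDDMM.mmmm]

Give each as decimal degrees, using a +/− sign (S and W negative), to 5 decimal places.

Point 1:
  φ: 44 + 26.25/60 = 44.437500
  S ⇒ negate
  Longitude: 0 + 20.956/60 = 0.349267
  W → negative
Point 2:
  φ: 59′ + 33.7″ = 59.56167′; 73 + 59.56167/60 = 73.992694
  S → negative
  λ: 75 + 43/60 + 41/3600 = 75.728056
  W → negative
Point 3:
  Lat: degrees = first 2 digits = 30, minutes = 59.6429; 30 + 59.6429/60 = 30.994048
  S ⇒ negate
  λ: degrees = first 3 digits = 173, minutes = 44.081; 173 + 44.081/60 = 173.734683
  hemisphere W, so the sign is −
Point 4:
  φ: degrees = first 2 digits = 18, minutes = 36.90349; 18 + 36.90349/60 = 18.615058
  hemisphere S, so the sign is −
  Lon: split at 3 digits → 174° and 26.0443′; 174 + 26.0443/60 = 174.434072
  E ⇒ keep positive

1. -44.43750, -0.34927
2. -73.99269, -75.72806
3. -30.99405, -173.73468
4. -18.61506, 174.43407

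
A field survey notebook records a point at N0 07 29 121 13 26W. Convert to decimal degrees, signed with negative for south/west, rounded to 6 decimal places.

Lat: 0° + 7/60 + 29/3600 = 0 + 0.116667 + 0.008056 = 0.1247222
N → positive
Lon: 121 + 13/60 + 26/3600 = 121.2238889
hemisphere W, so the sign is −

0.124722, -121.223889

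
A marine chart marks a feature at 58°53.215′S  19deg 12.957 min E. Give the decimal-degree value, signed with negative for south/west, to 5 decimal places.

-58.88692, 19.21595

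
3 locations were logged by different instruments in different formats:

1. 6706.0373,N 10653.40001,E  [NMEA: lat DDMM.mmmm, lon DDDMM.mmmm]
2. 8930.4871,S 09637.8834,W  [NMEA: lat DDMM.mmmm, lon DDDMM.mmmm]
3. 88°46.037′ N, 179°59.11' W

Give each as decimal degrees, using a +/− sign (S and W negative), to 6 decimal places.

1. 67.100622, 106.890000
2. -89.508118, -96.631390
3. 88.767283, -179.985167

Point 1:
  Lat: split at 2 digits → 67° and 6.0373′; 67 + 6.0373/60 = 67.1006217
  N ⇒ keep positive
  Longitude: degrees = first 3 digits = 106, minutes = 53.40001; 106 + 53.40001/60 = 106.8900002
  E ⇒ keep positive
Point 2:
  Lat: degrees = first 2 digits = 89, minutes = 30.4871; 89 + 30.4871/60 = 89.5081183
  S ⇒ negate
  λ: degrees = first 3 digits = 96, minutes = 37.8834; 96 + 37.8834/60 = 96.6313900
  hemisphere W, so the sign is −
Point 3:
  φ: 46.037′ = 0.767283°; total 88.7672833
  N ⇒ keep positive
  λ: 179 + 59.11/60 = 179.9851667
  W ⇒ negate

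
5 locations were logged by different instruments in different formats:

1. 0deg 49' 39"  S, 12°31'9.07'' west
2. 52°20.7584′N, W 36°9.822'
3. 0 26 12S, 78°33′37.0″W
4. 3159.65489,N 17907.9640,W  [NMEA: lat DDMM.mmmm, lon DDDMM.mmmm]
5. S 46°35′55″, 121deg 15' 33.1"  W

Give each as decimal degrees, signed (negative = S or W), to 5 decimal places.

Point 1:
  Lat: 0° + 49/60 + 39/3600 = 0 + 0.816667 + 0.010833 = 0.827500
  S ⇒ negate
  λ: 12 + 31/60 + 9.07/3600 = 12.519186
  W → negative
Point 2:
  φ: 52 + 20.7584/60 = 52.345973
  N ⇒ keep positive
  λ: 36 + 9.822/60 = 36.163700
  W ⇒ negate
Point 3:
  Lat: 0° + 26/60 + 12/3600 = 0 + 0.433333 + 0.003333 = 0.436667
  hemisphere S, so the sign is −
  λ: 78 + 33/60 + 37/3600 = 78.560278
  hemisphere W, so the sign is −
Point 4:
  Lat: split at 2 digits → 31° and 59.65489′; 31 + 59.65489/60 = 31.994248
  N → positive
  Longitude: degrees = first 3 digits = 179, minutes = 7.964; 179 + 7.964/60 = 179.132733
  hemisphere W, so the sign is −
Point 5:
  φ: 46° + 35/60 + 55/3600 = 46 + 0.583333 + 0.015278 = 46.598611
  S ⇒ negate
  Longitude: 121 + 15/60 + 33.1/3600 = 121.259194
  hemisphere W, so the sign is −

1. -0.82750, -12.51919
2. 52.34597, -36.16370
3. -0.43667, -78.56028
4. 31.99425, -179.13273
5. -46.59861, -121.25919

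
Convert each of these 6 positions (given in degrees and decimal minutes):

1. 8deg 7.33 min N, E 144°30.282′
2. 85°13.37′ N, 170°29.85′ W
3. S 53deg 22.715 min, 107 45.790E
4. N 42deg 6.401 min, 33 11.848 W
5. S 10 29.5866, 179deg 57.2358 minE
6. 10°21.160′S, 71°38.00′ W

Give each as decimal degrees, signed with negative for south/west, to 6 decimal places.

1. 8.122167, 144.504700
2. 85.222833, -170.497500
3. -53.378583, 107.763167
4. 42.106683, -33.197467
5. -10.493110, 179.953930
6. -10.352667, -71.633333

Point 1:
  φ: 7.33′ = 0.122167°; total 8.1221667
  N ⇒ keep positive
  Lon: 30.282′ = 0.504700°; total 144.5047000
  E → positive
Point 2:
  Lat: 13.37′ = 0.222833°; total 85.2228333
  N ⇒ keep positive
  Longitude: 170 + 29.85/60 = 170.4975000
  W ⇒ negate
Point 3:
  Lat: 53 + 22.715/60 = 53.3785833
  S ⇒ negate
  Longitude: 107 + 45.79/60 = 107.7631667
  E → positive
Point 4:
  Lat: 42 + 6.401/60 = 42.1066833
  N → positive
  λ: 33 + 11.848/60 = 33.1974667
  W ⇒ negate
Point 5:
  Latitude: 10 + 29.5866/60 = 10.4931100
  hemisphere S, so the sign is −
  λ: 57.2358′ = 0.953930°; total 179.9539300
  E ⇒ keep positive
Point 6:
  Lat: 21.16′ = 0.352667°; total 10.3526667
  S → negative
  Lon: 38′ = 0.633333°; total 71.6333333
  hemisphere W, so the sign is −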